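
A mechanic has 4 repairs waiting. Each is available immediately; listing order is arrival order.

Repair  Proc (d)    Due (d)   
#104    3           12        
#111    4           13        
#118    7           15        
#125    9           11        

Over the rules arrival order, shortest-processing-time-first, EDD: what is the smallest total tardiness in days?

FIFO (arrival order): #104 #111 #118 #125.
#104: 0→3, due 12, tardiness 0
#111: 3→7, due 13, tardiness 0
#118: 7→14, due 15, tardiness 0
#125: 14→23, due 11, tardiness 12
Sum = 0+0+0+12 = 12.
SPT (increasing processing time): #104 #111 #118 #125.
#104: 0→3, due 12, tardiness 0
#111: 3→7, due 13, tardiness 0
#118: 7→14, due 15, tardiness 0
#125: 14→23, due 11, tardiness 12
Sum = 0+0+0+12 = 12.
EDD (increasing due date): #125 #104 #111 #118.
#125: 0→9, due 11, tardiness 0
#104: 9→12, due 12, tardiness 0
#111: 12→16, due 13, tardiness 3
#118: 16→23, due 15, tardiness 8
Sum = 0+0+3+8 = 11.
FIFO 12, SPT 12, EDD 11 → minimum 11.

11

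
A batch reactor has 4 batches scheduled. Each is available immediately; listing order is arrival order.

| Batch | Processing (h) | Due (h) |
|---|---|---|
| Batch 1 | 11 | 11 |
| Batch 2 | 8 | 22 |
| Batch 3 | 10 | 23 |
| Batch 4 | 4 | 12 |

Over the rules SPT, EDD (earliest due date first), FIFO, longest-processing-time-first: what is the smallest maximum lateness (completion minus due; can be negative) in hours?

SPT (increasing processing time): Batch 4 Batch 2 Batch 3 Batch 1.
Batch 4: 0→4, due 12, lateness -8
Batch 2: 4→12, due 22, lateness -10
Batch 3: 12→22, due 23, lateness -1
Batch 1: 22→33, due 11, lateness 22
Maximum = 22.
EDD (increasing due date): Batch 1 Batch 4 Batch 2 Batch 3.
Batch 1: 0→11, due 11, lateness 0
Batch 4: 11→15, due 12, lateness 3
Batch 2: 15→23, due 22, lateness 1
Batch 3: 23→33, due 23, lateness 10
Maximum = 10.
FIFO (arrival order): Batch 1 Batch 2 Batch 3 Batch 4.
Batch 1: 0→11, due 11, lateness 0
Batch 2: 11→19, due 22, lateness -3
Batch 3: 19→29, due 23, lateness 6
Batch 4: 29→33, due 12, lateness 21
Maximum = 21.
LPT (decreasing processing time): Batch 1 Batch 3 Batch 2 Batch 4.
Batch 1: 0→11, due 11, lateness 0
Batch 3: 11→21, due 23, lateness -2
Batch 2: 21→29, due 22, lateness 7
Batch 4: 29→33, due 12, lateness 21
Maximum = 21.
SPT 22, EDD 10, FIFO 21, LPT 21 → minimum 10.

10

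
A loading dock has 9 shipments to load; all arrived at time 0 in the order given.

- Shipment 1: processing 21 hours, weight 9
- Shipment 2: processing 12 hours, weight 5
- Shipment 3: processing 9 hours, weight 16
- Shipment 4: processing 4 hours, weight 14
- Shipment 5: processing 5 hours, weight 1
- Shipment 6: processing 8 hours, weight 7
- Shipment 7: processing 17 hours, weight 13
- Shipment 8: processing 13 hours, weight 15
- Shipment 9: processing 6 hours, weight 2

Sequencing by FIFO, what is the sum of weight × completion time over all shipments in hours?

FIFO (arrival order): Shipment 1 Shipment 2 Shipment 3 Shipment 4 Shipment 5 Shipment 6 Shipment 7 Shipment 8 Shipment 9.
Shipment 1: finishes 21, weight 9, w·C = 189
Shipment 2: finishes 33, weight 5, w·C = 165
Shipment 3: finishes 42, weight 16, w·C = 672
Shipment 4: finishes 46, weight 14, w·C = 644
Shipment 5: finishes 51, weight 1, w·C = 51
Shipment 6: finishes 59, weight 7, w·C = 413
Shipment 7: finishes 76, weight 13, w·C = 988
Shipment 8: finishes 89, weight 15, w·C = 1335
Shipment 9: finishes 95, weight 2, w·C = 190
Sum = 189+165+672+644+51+413+988+1335+190 = 4647.

4647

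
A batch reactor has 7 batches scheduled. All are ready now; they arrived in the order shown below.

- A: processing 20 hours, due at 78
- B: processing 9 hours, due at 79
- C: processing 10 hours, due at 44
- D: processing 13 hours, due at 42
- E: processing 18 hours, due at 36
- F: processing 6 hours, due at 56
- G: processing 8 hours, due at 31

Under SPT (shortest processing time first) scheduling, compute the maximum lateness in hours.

SPT (increasing processing time): F G B C D E A.
F: 0→6, due 56, lateness -50
G: 6→14, due 31, lateness -17
B: 14→23, due 79, lateness -56
C: 23→33, due 44, lateness -11
D: 33→46, due 42, lateness 4
E: 46→64, due 36, lateness 28
A: 64→84, due 78, lateness 6
Maximum = 28.

28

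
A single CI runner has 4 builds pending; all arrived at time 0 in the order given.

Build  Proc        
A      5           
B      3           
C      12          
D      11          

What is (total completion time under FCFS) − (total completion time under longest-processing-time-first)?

-30

FIFO (arrival order): A B C D.
A: 0→5
B: 5→8
C: 8→20
D: 20→31
Sum = 5+8+20+31 = 64.
LPT (decreasing processing time): C D A B.
C: 0→12
D: 12→23
A: 23→28
B: 28→31
Sum = 12+23+28+31 = 94.
Difference = 64 − 94 = -30.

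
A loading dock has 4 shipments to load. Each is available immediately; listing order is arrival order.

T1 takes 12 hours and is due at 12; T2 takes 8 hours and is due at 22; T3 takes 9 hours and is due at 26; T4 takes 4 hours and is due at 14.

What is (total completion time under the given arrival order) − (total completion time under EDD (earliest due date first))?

9

FIFO (arrival order): T1 T2 T3 T4.
T1: 0→12
T2: 12→20
T3: 20→29
T4: 29→33
Sum = 12+20+29+33 = 94.
EDD (increasing due date): T1 T4 T2 T3.
T1: 0→12
T4: 12→16
T2: 16→24
T3: 24→33
Sum = 12+16+24+33 = 85.
Difference = 94 − 85 = 9.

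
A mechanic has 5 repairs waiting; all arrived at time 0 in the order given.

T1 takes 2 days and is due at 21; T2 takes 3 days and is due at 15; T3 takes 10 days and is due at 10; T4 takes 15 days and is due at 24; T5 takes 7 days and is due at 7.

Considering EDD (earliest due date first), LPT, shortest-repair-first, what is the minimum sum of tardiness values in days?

26

EDD (increasing due date): T5 T3 T2 T1 T4.
T5: 0→7, due 7, tardiness 0
T3: 7→17, due 10, tardiness 7
T2: 17→20, due 15, tardiness 5
T1: 20→22, due 21, tardiness 1
T4: 22→37, due 24, tardiness 13
Sum = 0+7+5+1+13 = 26.
LPT (decreasing processing time): T4 T3 T5 T2 T1.
T4: 0→15, due 24, tardiness 0
T3: 15→25, due 10, tardiness 15
T5: 25→32, due 7, tardiness 25
T2: 32→35, due 15, tardiness 20
T1: 35→37, due 21, tardiness 16
Sum = 0+15+25+20+16 = 76.
SPT (increasing processing time): T1 T2 T5 T3 T4.
T1: 0→2, due 21, tardiness 0
T2: 2→5, due 15, tardiness 0
T5: 5→12, due 7, tardiness 5
T3: 12→22, due 10, tardiness 12
T4: 22→37, due 24, tardiness 13
Sum = 0+0+5+12+13 = 30.
EDD 26, LPT 76, SPT 30 → minimum 26.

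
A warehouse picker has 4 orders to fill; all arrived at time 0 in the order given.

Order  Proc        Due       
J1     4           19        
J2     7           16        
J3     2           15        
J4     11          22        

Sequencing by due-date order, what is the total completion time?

48

EDD (increasing due date): J3 J2 J1 J4.
J3: 0→2
J2: 2→9
J1: 9→13
J4: 13→24
Sum = 2+9+13+24 = 48.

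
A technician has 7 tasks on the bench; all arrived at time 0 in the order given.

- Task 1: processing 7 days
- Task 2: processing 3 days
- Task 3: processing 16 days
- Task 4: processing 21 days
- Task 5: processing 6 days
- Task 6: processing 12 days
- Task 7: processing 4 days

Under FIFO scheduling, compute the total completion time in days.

FIFO (arrival order): Task 1 Task 2 Task 3 Task 4 Task 5 Task 6 Task 7.
Task 1: 0→7
Task 2: 7→10
Task 3: 10→26
Task 4: 26→47
Task 5: 47→53
Task 6: 53→65
Task 7: 65→69
Sum = 7+10+26+47+53+65+69 = 277.

277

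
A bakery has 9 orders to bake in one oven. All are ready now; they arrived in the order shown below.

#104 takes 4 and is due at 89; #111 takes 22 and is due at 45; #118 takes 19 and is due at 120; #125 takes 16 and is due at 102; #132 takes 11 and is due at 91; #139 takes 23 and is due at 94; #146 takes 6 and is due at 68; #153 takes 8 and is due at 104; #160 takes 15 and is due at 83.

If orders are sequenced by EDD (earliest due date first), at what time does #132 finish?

58

EDD (increasing due date): #111 #146 #160 #104 #132 #139 #125 #153 #118.
#111: 0→22
#146: 22→28
#160: 28→43
#104: 43→47
#132: 47→58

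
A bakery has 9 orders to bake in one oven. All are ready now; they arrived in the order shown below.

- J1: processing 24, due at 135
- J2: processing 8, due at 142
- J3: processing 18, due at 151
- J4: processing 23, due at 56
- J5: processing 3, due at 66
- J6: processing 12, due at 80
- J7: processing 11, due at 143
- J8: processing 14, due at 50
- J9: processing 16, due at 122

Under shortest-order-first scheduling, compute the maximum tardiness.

SPT (increasing processing time): J5 J2 J7 J6 J8 J9 J3 J4 J1.
J5: 0→3, due 66, tardiness 0
J2: 3→11, due 142, tardiness 0
J7: 11→22, due 143, tardiness 0
J6: 22→34, due 80, tardiness 0
J8: 34→48, due 50, tardiness 0
J9: 48→64, due 122, tardiness 0
J3: 64→82, due 151, tardiness 0
J4: 82→105, due 56, tardiness 49
J1: 105→129, due 135, tardiness 0
Maximum = 49.

49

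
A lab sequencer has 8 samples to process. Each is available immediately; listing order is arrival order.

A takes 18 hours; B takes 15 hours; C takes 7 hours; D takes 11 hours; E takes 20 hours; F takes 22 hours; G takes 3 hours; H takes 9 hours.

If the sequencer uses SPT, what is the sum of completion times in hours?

SPT (increasing processing time): G C H D B A E F.
G: 0→3
C: 3→10
H: 10→19
D: 19→30
B: 30→45
A: 45→63
E: 63→83
F: 83→105
Sum = 3+10+19+30+45+63+83+105 = 358.

358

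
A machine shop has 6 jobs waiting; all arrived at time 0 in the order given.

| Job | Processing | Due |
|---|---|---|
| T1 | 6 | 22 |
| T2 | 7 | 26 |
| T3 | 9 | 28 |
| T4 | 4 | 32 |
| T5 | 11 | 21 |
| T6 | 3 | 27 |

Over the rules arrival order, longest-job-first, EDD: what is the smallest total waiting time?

FIFO (arrival order): T1 T2 T3 T4 T5 T6.
T1: waits 0, runs 0→6
T2: waits 6, runs 6→13
T3: waits 13, runs 13→22
T4: waits 22, runs 22→26
T5: waits 26, runs 26→37
T6: waits 37, runs 37→40
Sum = 0+6+13+22+26+37 = 104.
LPT (decreasing processing time): T5 T3 T2 T1 T4 T6.
T5: waits 0, runs 0→11
T3: waits 11, runs 11→20
T2: waits 20, runs 20→27
T1: waits 27, runs 27→33
T4: waits 33, runs 33→37
T6: waits 37, runs 37→40
Sum = 0+11+20+27+33+37 = 128.
EDD (increasing due date): T5 T1 T2 T6 T3 T4.
T5: waits 0, runs 0→11
T1: waits 11, runs 11→17
T2: waits 17, runs 17→24
T6: waits 24, runs 24→27
T3: waits 27, runs 27→36
T4: waits 36, runs 36→40
Sum = 0+11+17+24+27+36 = 115.
FIFO 104, LPT 128, EDD 115 → minimum 104.

104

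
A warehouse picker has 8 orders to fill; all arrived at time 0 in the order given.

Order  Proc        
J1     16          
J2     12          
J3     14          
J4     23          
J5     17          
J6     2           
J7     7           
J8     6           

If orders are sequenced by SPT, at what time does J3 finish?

41

SPT (increasing processing time): J6 J8 J7 J2 J3 J1 J5 J4.
J6: 0→2
J8: 2→8
J7: 8→15
J2: 15→27
J3: 27→41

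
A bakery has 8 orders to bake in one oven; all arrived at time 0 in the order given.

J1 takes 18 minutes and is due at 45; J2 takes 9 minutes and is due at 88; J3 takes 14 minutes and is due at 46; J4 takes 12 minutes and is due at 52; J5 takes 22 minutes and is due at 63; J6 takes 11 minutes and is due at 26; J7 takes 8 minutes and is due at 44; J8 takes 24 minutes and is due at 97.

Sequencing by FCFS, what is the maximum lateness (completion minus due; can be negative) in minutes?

60

FIFO (arrival order): J1 J2 J3 J4 J5 J6 J7 J8.
J1: 0→18, due 45, lateness -27
J2: 18→27, due 88, lateness -61
J3: 27→41, due 46, lateness -5
J4: 41→53, due 52, lateness 1
J5: 53→75, due 63, lateness 12
J6: 75→86, due 26, lateness 60
J7: 86→94, due 44, lateness 50
J8: 94→118, due 97, lateness 21
Maximum = 60.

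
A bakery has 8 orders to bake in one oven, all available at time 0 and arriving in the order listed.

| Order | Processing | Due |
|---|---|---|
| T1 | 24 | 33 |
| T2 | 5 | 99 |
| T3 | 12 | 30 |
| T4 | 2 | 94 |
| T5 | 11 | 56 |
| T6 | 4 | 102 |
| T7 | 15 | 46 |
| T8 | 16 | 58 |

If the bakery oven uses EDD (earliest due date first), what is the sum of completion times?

EDD (increasing due date): T3 T1 T7 T5 T8 T4 T2 T6.
T3: 0→12
T1: 12→36
T7: 36→51
T5: 51→62
T8: 62→78
T4: 78→80
T2: 80→85
T6: 85→89
Sum = 12+36+51+62+78+80+85+89 = 493.

493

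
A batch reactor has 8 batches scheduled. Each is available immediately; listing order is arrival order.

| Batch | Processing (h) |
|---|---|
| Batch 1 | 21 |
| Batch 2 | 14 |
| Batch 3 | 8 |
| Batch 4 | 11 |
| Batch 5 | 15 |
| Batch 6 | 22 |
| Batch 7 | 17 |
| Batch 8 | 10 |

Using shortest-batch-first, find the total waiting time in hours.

327

SPT (increasing processing time): Batch 3 Batch 8 Batch 4 Batch 2 Batch 5 Batch 7 Batch 1 Batch 6.
Batch 3: waits 0, runs 0→8
Batch 8: waits 8, runs 8→18
Batch 4: waits 18, runs 18→29
Batch 2: waits 29, runs 29→43
Batch 5: waits 43, runs 43→58
Batch 7: waits 58, runs 58→75
Batch 1: waits 75, runs 75→96
Batch 6: waits 96, runs 96→118
Sum = 0+8+18+29+43+58+75+96 = 327.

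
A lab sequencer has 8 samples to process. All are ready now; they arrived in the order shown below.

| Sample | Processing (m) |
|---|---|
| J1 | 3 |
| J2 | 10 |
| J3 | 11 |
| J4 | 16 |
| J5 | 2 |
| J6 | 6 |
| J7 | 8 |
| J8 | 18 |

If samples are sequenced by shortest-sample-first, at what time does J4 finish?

56

SPT (increasing processing time): J5 J1 J6 J7 J2 J3 J4 J8.
J5: 0→2
J1: 2→5
J6: 5→11
J7: 11→19
J2: 19→29
J3: 29→40
J4: 40→56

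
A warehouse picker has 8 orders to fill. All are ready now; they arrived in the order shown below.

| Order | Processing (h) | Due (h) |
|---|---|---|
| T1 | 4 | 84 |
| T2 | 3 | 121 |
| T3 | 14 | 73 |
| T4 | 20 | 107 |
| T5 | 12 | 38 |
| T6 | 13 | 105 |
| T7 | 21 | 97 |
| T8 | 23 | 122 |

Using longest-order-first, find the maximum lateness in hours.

65

LPT (decreasing processing time): T8 T7 T4 T3 T6 T5 T1 T2.
T8: 0→23, due 122, lateness -99
T7: 23→44, due 97, lateness -53
T4: 44→64, due 107, lateness -43
T3: 64→78, due 73, lateness 5
T6: 78→91, due 105, lateness -14
T5: 91→103, due 38, lateness 65
T1: 103→107, due 84, lateness 23
T2: 107→110, due 121, lateness -11
Maximum = 65.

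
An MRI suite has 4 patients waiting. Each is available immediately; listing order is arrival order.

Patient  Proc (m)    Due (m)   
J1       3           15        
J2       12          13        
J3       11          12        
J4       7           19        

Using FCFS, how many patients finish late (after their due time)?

FIFO (arrival order): J1 J2 J3 J4.
J1: 0→3, due 15, tardiness 0
J2: 3→15, due 13, tardiness 2
J3: 15→26, due 12, tardiness 14
J4: 26→33, due 19, tardiness 14
Late patients: 3.

3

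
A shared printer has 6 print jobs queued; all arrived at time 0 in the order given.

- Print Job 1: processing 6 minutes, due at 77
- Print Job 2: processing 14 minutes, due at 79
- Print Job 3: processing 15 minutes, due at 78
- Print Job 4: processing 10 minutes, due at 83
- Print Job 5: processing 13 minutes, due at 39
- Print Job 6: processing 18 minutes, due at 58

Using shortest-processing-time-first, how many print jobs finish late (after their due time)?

1

SPT (increasing processing time): Print Job 1 Print Job 4 Print Job 5 Print Job 2 Print Job 3 Print Job 6.
Print Job 1: 0→6, due 77, tardiness 0
Print Job 4: 6→16, due 83, tardiness 0
Print Job 5: 16→29, due 39, tardiness 0
Print Job 2: 29→43, due 79, tardiness 0
Print Job 3: 43→58, due 78, tardiness 0
Print Job 6: 58→76, due 58, tardiness 18
Late print jobs: 1.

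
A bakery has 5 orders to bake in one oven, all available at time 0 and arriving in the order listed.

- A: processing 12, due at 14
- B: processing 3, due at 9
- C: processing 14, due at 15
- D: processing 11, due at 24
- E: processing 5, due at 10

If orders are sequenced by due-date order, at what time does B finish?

3

EDD (increasing due date): B E A C D.
B: 0→3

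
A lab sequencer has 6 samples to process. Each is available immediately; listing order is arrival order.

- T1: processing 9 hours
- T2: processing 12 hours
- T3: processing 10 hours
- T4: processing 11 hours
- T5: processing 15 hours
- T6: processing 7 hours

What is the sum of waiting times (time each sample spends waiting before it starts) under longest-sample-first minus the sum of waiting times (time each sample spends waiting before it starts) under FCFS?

25

LPT (decreasing processing time): T5 T2 T4 T3 T1 T6.
T5: waits 0, runs 0→15
T2: waits 15, runs 15→27
T4: waits 27, runs 27→38
T3: waits 38, runs 38→48
T1: waits 48, runs 48→57
T6: waits 57, runs 57→64
Sum = 0+15+27+38+48+57 = 185.
FIFO (arrival order): T1 T2 T3 T4 T5 T6.
T1: waits 0, runs 0→9
T2: waits 9, runs 9→21
T3: waits 21, runs 21→31
T4: waits 31, runs 31→42
T5: waits 42, runs 42→57
T6: waits 57, runs 57→64
Sum = 0+9+21+31+42+57 = 160.
Difference = 185 − 160 = 25.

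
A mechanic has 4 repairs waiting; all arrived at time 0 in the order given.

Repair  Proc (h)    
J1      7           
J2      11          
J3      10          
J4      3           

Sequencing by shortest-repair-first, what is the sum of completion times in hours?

64

SPT (increasing processing time): J4 J1 J3 J2.
J4: 0→3
J1: 3→10
J3: 10→20
J2: 20→31
Sum = 3+10+20+31 = 64.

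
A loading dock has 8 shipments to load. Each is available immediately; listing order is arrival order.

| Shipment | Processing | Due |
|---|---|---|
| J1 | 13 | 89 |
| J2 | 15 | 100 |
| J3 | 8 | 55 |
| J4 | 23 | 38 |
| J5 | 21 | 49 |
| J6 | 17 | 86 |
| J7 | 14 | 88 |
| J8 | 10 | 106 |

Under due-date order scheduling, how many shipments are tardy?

EDD (increasing due date): J4 J5 J3 J6 J7 J1 J2 J8.
J4: 0→23, due 38, tardiness 0
J5: 23→44, due 49, tardiness 0
J3: 44→52, due 55, tardiness 0
J6: 52→69, due 86, tardiness 0
J7: 69→83, due 88, tardiness 0
J1: 83→96, due 89, tardiness 7
J2: 96→111, due 100, tardiness 11
J8: 111→121, due 106, tardiness 15
Late shipments: 3.

3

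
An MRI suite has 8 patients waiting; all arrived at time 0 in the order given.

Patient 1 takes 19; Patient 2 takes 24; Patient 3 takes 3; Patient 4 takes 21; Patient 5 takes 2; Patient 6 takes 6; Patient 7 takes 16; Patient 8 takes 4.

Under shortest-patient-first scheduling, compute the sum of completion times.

278

SPT (increasing processing time): Patient 5 Patient 3 Patient 8 Patient 6 Patient 7 Patient 1 Patient 4 Patient 2.
Patient 5: 0→2
Patient 3: 2→5
Patient 8: 5→9
Patient 6: 9→15
Patient 7: 15→31
Patient 1: 31→50
Patient 4: 50→71
Patient 2: 71→95
Sum = 2+5+9+15+31+50+71+95 = 278.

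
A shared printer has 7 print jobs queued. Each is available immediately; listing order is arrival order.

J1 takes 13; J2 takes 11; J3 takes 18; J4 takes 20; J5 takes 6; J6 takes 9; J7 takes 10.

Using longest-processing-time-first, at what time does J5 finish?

87

LPT (decreasing processing time): J4 J3 J1 J2 J7 J6 J5.
J4: 0→20
J3: 20→38
J1: 38→51
J2: 51→62
J7: 62→72
J6: 72→81
J5: 81→87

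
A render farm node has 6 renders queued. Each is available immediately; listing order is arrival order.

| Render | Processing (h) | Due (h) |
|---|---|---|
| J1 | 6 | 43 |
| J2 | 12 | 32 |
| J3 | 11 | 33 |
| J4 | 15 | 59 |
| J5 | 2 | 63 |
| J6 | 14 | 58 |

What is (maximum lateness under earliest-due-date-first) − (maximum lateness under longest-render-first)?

EDD (increasing due date): J2 J3 J1 J6 J4 J5.
J2: 0→12, due 32, lateness -20
J3: 12→23, due 33, lateness -10
J1: 23→29, due 43, lateness -14
J6: 29→43, due 58, lateness -15
J4: 43→58, due 59, lateness -1
J5: 58→60, due 63, lateness -3
Maximum = -1.
LPT (decreasing processing time): J4 J6 J2 J3 J1 J5.
J4: 0→15, due 59, lateness -44
J6: 15→29, due 58, lateness -29
J2: 29→41, due 32, lateness 9
J3: 41→52, due 33, lateness 19
J1: 52→58, due 43, lateness 15
J5: 58→60, due 63, lateness -3
Maximum = 19.
Difference = -1 − 19 = -20.

-20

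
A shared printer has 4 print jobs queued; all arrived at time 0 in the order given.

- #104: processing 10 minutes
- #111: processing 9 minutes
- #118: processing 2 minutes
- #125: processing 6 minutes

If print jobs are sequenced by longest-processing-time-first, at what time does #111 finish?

19

LPT (decreasing processing time): #104 #111 #125 #118.
#104: 0→10
#111: 10→19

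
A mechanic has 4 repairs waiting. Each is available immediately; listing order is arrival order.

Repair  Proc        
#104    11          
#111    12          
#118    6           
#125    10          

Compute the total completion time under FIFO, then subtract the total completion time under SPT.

14

FIFO (arrival order): #104 #111 #118 #125.
#104: 0→11
#111: 11→23
#118: 23→29
#125: 29→39
Sum = 11+23+29+39 = 102.
SPT (increasing processing time): #118 #125 #104 #111.
#118: 0→6
#125: 6→16
#104: 16→27
#111: 27→39
Sum = 6+16+27+39 = 88.
Difference = 102 − 88 = 14.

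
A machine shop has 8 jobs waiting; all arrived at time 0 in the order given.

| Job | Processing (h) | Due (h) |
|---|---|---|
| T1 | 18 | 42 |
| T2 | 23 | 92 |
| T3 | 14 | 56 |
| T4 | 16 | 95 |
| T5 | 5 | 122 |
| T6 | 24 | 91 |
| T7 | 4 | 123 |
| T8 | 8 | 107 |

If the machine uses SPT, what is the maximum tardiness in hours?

SPT (increasing processing time): T7 T5 T8 T3 T4 T1 T2 T6.
T7: 0→4, due 123, tardiness 0
T5: 4→9, due 122, tardiness 0
T8: 9→17, due 107, tardiness 0
T3: 17→31, due 56, tardiness 0
T4: 31→47, due 95, tardiness 0
T1: 47→65, due 42, tardiness 23
T2: 65→88, due 92, tardiness 0
T6: 88→112, due 91, tardiness 21
Maximum = 23.

23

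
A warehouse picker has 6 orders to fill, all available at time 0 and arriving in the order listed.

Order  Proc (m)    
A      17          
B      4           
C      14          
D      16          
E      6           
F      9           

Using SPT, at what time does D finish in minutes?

49

SPT (increasing processing time): B E F C D A.
B: 0→4
E: 4→10
F: 10→19
C: 19→33
D: 33→49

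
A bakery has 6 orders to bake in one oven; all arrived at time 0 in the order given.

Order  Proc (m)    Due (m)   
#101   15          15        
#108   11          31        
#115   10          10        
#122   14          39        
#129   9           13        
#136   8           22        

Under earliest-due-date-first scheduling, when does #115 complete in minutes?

EDD (increasing due date): #115 #129 #101 #136 #108 #122.
#115: 0→10

10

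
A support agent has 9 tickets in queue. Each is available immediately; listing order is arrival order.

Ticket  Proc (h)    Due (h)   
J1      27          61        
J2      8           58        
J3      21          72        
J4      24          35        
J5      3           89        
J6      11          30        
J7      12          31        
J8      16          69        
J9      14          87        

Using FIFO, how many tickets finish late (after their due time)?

5

FIFO (arrival order): J1 J2 J3 J4 J5 J6 J7 J8 J9.
J1: 0→27, due 61, tardiness 0
J2: 27→35, due 58, tardiness 0
J3: 35→56, due 72, tardiness 0
J4: 56→80, due 35, tardiness 45
J5: 80→83, due 89, tardiness 0
J6: 83→94, due 30, tardiness 64
J7: 94→106, due 31, tardiness 75
J8: 106→122, due 69, tardiness 53
J9: 122→136, due 87, tardiness 49
Late tickets: 5.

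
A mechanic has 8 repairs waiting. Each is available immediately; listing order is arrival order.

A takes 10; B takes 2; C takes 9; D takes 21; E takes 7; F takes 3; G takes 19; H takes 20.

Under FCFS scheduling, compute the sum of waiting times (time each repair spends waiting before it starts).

FIFO (arrival order): A B C D E F G H.
A: waits 0, runs 0→10
B: waits 10, runs 10→12
C: waits 12, runs 12→21
D: waits 21, runs 21→42
E: waits 42, runs 42→49
F: waits 49, runs 49→52
G: waits 52, runs 52→71
H: waits 71, runs 71→91
Sum = 0+10+12+21+42+49+52+71 = 257.

257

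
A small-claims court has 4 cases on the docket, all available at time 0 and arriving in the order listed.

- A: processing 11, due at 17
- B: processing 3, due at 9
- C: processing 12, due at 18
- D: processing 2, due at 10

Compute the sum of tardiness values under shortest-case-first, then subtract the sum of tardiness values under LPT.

SPT (increasing processing time): D B A C.
D: 0→2, due 10, tardiness 0
B: 2→5, due 9, tardiness 0
A: 5→16, due 17, tardiness 0
C: 16→28, due 18, tardiness 10
Sum = 0+0+0+10 = 10.
LPT (decreasing processing time): C A B D.
C: 0→12, due 18, tardiness 0
A: 12→23, due 17, tardiness 6
B: 23→26, due 9, tardiness 17
D: 26→28, due 10, tardiness 18
Sum = 0+6+17+18 = 41.
Difference = 10 − 41 = -31.

-31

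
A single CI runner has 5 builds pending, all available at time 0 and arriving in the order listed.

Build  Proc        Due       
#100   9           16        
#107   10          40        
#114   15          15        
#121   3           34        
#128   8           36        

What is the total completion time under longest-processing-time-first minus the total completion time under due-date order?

LPT (decreasing processing time): #114 #107 #100 #128 #121.
#114: 0→15
#107: 15→25
#100: 25→34
#128: 34→42
#121: 42→45
Sum = 15+25+34+42+45 = 161.
EDD (increasing due date): #114 #100 #121 #128 #107.
#114: 0→15
#100: 15→24
#121: 24→27
#128: 27→35
#107: 35→45
Sum = 15+24+27+35+45 = 146.
Difference = 161 − 146 = 15.

15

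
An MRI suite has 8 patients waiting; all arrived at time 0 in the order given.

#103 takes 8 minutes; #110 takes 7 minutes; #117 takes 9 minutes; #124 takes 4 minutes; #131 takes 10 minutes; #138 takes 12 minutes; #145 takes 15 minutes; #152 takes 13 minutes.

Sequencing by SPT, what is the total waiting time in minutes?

SPT (increasing processing time): #124 #110 #103 #117 #131 #138 #152 #145.
#124: waits 0, runs 0→4
#110: waits 4, runs 4→11
#103: waits 11, runs 11→19
#117: waits 19, runs 19→28
#131: waits 28, runs 28→38
#138: waits 38, runs 38→50
#152: waits 50, runs 50→63
#145: waits 63, runs 63→78
Sum = 0+4+11+19+28+38+50+63 = 213.

213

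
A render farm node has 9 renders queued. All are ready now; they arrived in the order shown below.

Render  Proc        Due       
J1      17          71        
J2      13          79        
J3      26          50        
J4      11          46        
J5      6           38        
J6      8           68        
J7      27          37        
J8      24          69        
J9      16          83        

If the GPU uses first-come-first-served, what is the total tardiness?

274

FIFO (arrival order): J1 J2 J3 J4 J5 J6 J7 J8 J9.
J1: 0→17, due 71, tardiness 0
J2: 17→30, due 79, tardiness 0
J3: 30→56, due 50, tardiness 6
J4: 56→67, due 46, tardiness 21
J5: 67→73, due 38, tardiness 35
J6: 73→81, due 68, tardiness 13
J7: 81→108, due 37, tardiness 71
J8: 108→132, due 69, tardiness 63
J9: 132→148, due 83, tardiness 65
Sum = 0+0+6+21+35+13+71+63+65 = 274.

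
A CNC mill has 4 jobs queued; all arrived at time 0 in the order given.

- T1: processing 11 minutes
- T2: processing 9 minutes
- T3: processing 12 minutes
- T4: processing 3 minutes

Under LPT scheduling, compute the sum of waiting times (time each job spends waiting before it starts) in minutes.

LPT (decreasing processing time): T3 T1 T2 T4.
T3: waits 0, runs 0→12
T1: waits 12, runs 12→23
T2: waits 23, runs 23→32
T4: waits 32, runs 32→35
Sum = 0+12+23+32 = 67.

67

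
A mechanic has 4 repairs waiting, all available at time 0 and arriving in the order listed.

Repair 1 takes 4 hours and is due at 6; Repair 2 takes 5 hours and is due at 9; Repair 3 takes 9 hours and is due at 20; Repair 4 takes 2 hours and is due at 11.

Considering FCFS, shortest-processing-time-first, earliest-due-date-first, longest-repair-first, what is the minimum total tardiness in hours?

FIFO (arrival order): Repair 1 Repair 2 Repair 3 Repair 4.
Repair 1: 0→4, due 6, tardiness 0
Repair 2: 4→9, due 9, tardiness 0
Repair 3: 9→18, due 20, tardiness 0
Repair 4: 18→20, due 11, tardiness 9
Sum = 0+0+0+9 = 9.
SPT (increasing processing time): Repair 4 Repair 1 Repair 2 Repair 3.
Repair 4: 0→2, due 11, tardiness 0
Repair 1: 2→6, due 6, tardiness 0
Repair 2: 6→11, due 9, tardiness 2
Repair 3: 11→20, due 20, tardiness 0
Sum = 0+0+2+0 = 2.
EDD (increasing due date): Repair 1 Repair 2 Repair 4 Repair 3.
Repair 1: 0→4, due 6, tardiness 0
Repair 2: 4→9, due 9, tardiness 0
Repair 4: 9→11, due 11, tardiness 0
Repair 3: 11→20, due 20, tardiness 0
Sum = 0+0+0+0 = 0.
LPT (decreasing processing time): Repair 3 Repair 2 Repair 1 Repair 4.
Repair 3: 0→9, due 20, tardiness 0
Repair 2: 9→14, due 9, tardiness 5
Repair 1: 14→18, due 6, tardiness 12
Repair 4: 18→20, due 11, tardiness 9
Sum = 0+5+12+9 = 26.
FIFO 9, SPT 2, EDD 0, LPT 26 → minimum 0.

0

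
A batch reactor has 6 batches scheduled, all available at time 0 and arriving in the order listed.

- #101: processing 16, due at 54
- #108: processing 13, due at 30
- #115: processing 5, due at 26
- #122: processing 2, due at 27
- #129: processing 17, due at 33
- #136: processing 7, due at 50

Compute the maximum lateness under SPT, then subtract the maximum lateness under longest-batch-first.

-6

SPT (increasing processing time): #122 #115 #136 #108 #101 #129.
#122: 0→2, due 27, lateness -25
#115: 2→7, due 26, lateness -19
#136: 7→14, due 50, lateness -36
#108: 14→27, due 30, lateness -3
#101: 27→43, due 54, lateness -11
#129: 43→60, due 33, lateness 27
Maximum = 27.
LPT (decreasing processing time): #129 #101 #108 #136 #115 #122.
#129: 0→17, due 33, lateness -16
#101: 17→33, due 54, lateness -21
#108: 33→46, due 30, lateness 16
#136: 46→53, due 50, lateness 3
#115: 53→58, due 26, lateness 32
#122: 58→60, due 27, lateness 33
Maximum = 33.
Difference = 27 − 33 = -6.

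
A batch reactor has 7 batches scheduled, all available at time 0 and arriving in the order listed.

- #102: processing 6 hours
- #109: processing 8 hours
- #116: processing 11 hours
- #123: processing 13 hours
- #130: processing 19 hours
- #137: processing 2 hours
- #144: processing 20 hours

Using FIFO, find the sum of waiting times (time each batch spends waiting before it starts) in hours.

FIFO (arrival order): #102 #109 #116 #123 #130 #137 #144.
#102: waits 0, runs 0→6
#109: waits 6, runs 6→14
#116: waits 14, runs 14→25
#123: waits 25, runs 25→38
#130: waits 38, runs 38→57
#137: waits 57, runs 57→59
#144: waits 59, runs 59→79
Sum = 0+6+14+25+38+57+59 = 199.

199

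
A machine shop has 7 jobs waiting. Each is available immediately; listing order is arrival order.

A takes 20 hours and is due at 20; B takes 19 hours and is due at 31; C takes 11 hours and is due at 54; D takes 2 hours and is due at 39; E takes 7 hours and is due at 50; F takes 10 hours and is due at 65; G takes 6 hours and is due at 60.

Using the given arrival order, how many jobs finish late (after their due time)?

FIFO (arrival order): A B C D E F G.
A: 0→20, due 20, tardiness 0
B: 20→39, due 31, tardiness 8
C: 39→50, due 54, tardiness 0
D: 50→52, due 39, tardiness 13
E: 52→59, due 50, tardiness 9
F: 59→69, due 65, tardiness 4
G: 69→75, due 60, tardiness 15
Late jobs: 5.

5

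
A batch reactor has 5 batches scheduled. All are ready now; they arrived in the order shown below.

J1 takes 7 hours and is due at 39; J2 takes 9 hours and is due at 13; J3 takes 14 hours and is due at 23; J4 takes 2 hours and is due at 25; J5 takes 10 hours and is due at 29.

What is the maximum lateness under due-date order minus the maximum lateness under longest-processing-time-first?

-14

EDD (increasing due date): J2 J3 J4 J5 J1.
J2: 0→9, due 13, lateness -4
J3: 9→23, due 23, lateness 0
J4: 23→25, due 25, lateness 0
J5: 25→35, due 29, lateness 6
J1: 35→42, due 39, lateness 3
Maximum = 6.
LPT (decreasing processing time): J3 J5 J2 J1 J4.
J3: 0→14, due 23, lateness -9
J5: 14→24, due 29, lateness -5
J2: 24→33, due 13, lateness 20
J1: 33→40, due 39, lateness 1
J4: 40→42, due 25, lateness 17
Maximum = 20.
Difference = 6 − 20 = -14.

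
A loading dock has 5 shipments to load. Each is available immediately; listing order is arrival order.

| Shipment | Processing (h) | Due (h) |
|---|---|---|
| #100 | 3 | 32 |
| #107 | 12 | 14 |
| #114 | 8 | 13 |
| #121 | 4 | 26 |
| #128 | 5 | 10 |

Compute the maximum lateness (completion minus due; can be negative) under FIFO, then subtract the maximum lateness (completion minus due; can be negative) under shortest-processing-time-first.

4

FIFO (arrival order): #100 #107 #114 #121 #128.
#100: 0→3, due 32, lateness -29
#107: 3→15, due 14, lateness 1
#114: 15→23, due 13, lateness 10
#121: 23→27, due 26, lateness 1
#128: 27→32, due 10, lateness 22
Maximum = 22.
SPT (increasing processing time): #100 #121 #128 #114 #107.
#100: 0→3, due 32, lateness -29
#121: 3→7, due 26, lateness -19
#128: 7→12, due 10, lateness 2
#114: 12→20, due 13, lateness 7
#107: 20→32, due 14, lateness 18
Maximum = 18.
Difference = 22 − 18 = 4.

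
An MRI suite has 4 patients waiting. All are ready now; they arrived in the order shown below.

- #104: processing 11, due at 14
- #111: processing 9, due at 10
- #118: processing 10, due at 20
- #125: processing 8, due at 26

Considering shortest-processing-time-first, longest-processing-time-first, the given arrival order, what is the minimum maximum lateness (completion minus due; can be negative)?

12

SPT (increasing processing time): #125 #111 #118 #104.
#125: 0→8, due 26, lateness -18
#111: 8→17, due 10, lateness 7
#118: 17→27, due 20, lateness 7
#104: 27→38, due 14, lateness 24
Maximum = 24.
LPT (decreasing processing time): #104 #118 #111 #125.
#104: 0→11, due 14, lateness -3
#118: 11→21, due 20, lateness 1
#111: 21→30, due 10, lateness 20
#125: 30→38, due 26, lateness 12
Maximum = 20.
FIFO (arrival order): #104 #111 #118 #125.
#104: 0→11, due 14, lateness -3
#111: 11→20, due 10, lateness 10
#118: 20→30, due 20, lateness 10
#125: 30→38, due 26, lateness 12
Maximum = 12.
SPT 24, LPT 20, FIFO 12 → minimum 12.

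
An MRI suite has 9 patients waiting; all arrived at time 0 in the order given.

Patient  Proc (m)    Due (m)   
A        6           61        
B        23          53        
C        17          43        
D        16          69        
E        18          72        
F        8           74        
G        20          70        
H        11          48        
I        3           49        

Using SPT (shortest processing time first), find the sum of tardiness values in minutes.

SPT (increasing processing time): I A F H D C E G B.
I: 0→3, due 49, tardiness 0
A: 3→9, due 61, tardiness 0
F: 9→17, due 74, tardiness 0
H: 17→28, due 48, tardiness 0
D: 28→44, due 69, tardiness 0
C: 44→61, due 43, tardiness 18
E: 61→79, due 72, tardiness 7
G: 79→99, due 70, tardiness 29
B: 99→122, due 53, tardiness 69
Sum = 0+0+0+0+0+18+7+29+69 = 123.

123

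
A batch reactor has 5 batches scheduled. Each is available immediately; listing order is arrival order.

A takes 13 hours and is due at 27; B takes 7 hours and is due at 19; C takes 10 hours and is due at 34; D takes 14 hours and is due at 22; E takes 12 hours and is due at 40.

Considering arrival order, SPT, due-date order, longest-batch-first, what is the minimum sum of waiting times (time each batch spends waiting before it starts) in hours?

FIFO (arrival order): A B C D E.
A: waits 0, runs 0→13
B: waits 13, runs 13→20
C: waits 20, runs 20→30
D: waits 30, runs 30→44
E: waits 44, runs 44→56
Sum = 0+13+20+30+44 = 107.
SPT (increasing processing time): B C E A D.
B: waits 0, runs 0→7
C: waits 7, runs 7→17
E: waits 17, runs 17→29
A: waits 29, runs 29→42
D: waits 42, runs 42→56
Sum = 0+7+17+29+42 = 95.
EDD (increasing due date): B D A C E.
B: waits 0, runs 0→7
D: waits 7, runs 7→21
A: waits 21, runs 21→34
C: waits 34, runs 34→44
E: waits 44, runs 44→56
Sum = 0+7+21+34+44 = 106.
LPT (decreasing processing time): D A E C B.
D: waits 0, runs 0→14
A: waits 14, runs 14→27
E: waits 27, runs 27→39
C: waits 39, runs 39→49
B: waits 49, runs 49→56
Sum = 0+14+27+39+49 = 129.
FIFO 107, SPT 95, EDD 106, LPT 129 → minimum 95.

95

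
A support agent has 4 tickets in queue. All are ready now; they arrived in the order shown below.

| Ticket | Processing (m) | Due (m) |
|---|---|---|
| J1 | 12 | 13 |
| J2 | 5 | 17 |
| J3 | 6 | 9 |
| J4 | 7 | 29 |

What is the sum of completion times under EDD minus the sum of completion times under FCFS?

-5

EDD (increasing due date): J3 J1 J2 J4.
J3: 0→6
J1: 6→18
J2: 18→23
J4: 23→30
Sum = 6+18+23+30 = 77.
FIFO (arrival order): J1 J2 J3 J4.
J1: 0→12
J2: 12→17
J3: 17→23
J4: 23→30
Sum = 12+17+23+30 = 82.
Difference = 77 − 82 = -5.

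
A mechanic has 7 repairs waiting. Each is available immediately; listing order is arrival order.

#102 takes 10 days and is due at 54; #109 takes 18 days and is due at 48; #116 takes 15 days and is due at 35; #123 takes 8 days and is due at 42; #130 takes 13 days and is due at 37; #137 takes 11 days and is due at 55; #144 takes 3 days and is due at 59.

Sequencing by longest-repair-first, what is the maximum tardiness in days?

33

LPT (decreasing processing time): #109 #116 #130 #137 #102 #123 #144.
#109: 0→18, due 48, tardiness 0
#116: 18→33, due 35, tardiness 0
#130: 33→46, due 37, tardiness 9
#137: 46→57, due 55, tardiness 2
#102: 57→67, due 54, tardiness 13
#123: 67→75, due 42, tardiness 33
#144: 75→78, due 59, tardiness 19
Maximum = 33.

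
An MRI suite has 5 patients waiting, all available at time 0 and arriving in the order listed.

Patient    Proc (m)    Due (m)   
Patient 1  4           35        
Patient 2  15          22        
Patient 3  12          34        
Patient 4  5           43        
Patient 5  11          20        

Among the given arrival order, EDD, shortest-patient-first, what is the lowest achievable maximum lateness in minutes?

FIFO (arrival order): Patient 1 Patient 2 Patient 3 Patient 4 Patient 5.
Patient 1: 0→4, due 35, lateness -31
Patient 2: 4→19, due 22, lateness -3
Patient 3: 19→31, due 34, lateness -3
Patient 4: 31→36, due 43, lateness -7
Patient 5: 36→47, due 20, lateness 27
Maximum = 27.
EDD (increasing due date): Patient 5 Patient 2 Patient 3 Patient 1 Patient 4.
Patient 5: 0→11, due 20, lateness -9
Patient 2: 11→26, due 22, lateness 4
Patient 3: 26→38, due 34, lateness 4
Patient 1: 38→42, due 35, lateness 7
Patient 4: 42→47, due 43, lateness 4
Maximum = 7.
SPT (increasing processing time): Patient 1 Patient 4 Patient 5 Patient 3 Patient 2.
Patient 1: 0→4, due 35, lateness -31
Patient 4: 4→9, due 43, lateness -34
Patient 5: 9→20, due 20, lateness 0
Patient 3: 20→32, due 34, lateness -2
Patient 2: 32→47, due 22, lateness 25
Maximum = 25.
FIFO 27, EDD 7, SPT 25 → minimum 7.

7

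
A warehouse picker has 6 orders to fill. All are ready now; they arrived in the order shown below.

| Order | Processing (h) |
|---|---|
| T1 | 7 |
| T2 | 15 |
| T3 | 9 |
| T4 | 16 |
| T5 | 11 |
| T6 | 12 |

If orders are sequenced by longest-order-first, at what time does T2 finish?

31

LPT (decreasing processing time): T4 T2 T6 T5 T3 T1.
T4: 0→16
T2: 16→31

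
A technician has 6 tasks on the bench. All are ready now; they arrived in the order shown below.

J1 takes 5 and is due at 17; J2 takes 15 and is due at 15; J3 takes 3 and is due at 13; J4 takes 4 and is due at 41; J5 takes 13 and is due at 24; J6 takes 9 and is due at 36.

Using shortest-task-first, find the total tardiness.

44

SPT (increasing processing time): J3 J4 J1 J6 J5 J2.
J3: 0→3, due 13, tardiness 0
J4: 3→7, due 41, tardiness 0
J1: 7→12, due 17, tardiness 0
J6: 12→21, due 36, tardiness 0
J5: 21→34, due 24, tardiness 10
J2: 34→49, due 15, tardiness 34
Sum = 0+0+0+0+10+34 = 44.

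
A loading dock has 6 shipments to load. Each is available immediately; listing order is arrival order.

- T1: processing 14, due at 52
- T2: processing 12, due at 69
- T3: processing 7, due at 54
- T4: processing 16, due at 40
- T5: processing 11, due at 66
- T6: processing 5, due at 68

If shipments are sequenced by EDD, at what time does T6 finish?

53

EDD (increasing due date): T4 T1 T3 T5 T6 T2.
T4: 0→16
T1: 16→30
T3: 30→37
T5: 37→48
T6: 48→53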